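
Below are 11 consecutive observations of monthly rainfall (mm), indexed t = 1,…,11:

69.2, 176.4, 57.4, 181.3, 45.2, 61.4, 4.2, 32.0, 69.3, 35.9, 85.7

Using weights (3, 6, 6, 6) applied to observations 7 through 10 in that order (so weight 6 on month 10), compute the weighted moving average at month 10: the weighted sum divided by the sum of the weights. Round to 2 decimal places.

39.80

Weighted sum: 3·4.2 + 6·32.0 + 6·69.3 + 6·35.9 = 12.6 + 192.0 + 415.8 + 215.4 = 835.8
Weight total: 3 + 6 + 6 + 6 = 21
WMA = 835.8 / 21 = 39.80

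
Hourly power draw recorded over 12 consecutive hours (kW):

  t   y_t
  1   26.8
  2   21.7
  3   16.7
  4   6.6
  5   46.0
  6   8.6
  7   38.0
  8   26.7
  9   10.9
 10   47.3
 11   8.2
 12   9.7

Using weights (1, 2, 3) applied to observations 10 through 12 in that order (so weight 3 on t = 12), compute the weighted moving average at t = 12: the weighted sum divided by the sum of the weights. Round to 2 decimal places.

Weighted sum: 1·47.3 + 2·8.2 + 3·9.7 = 47.3 + 16.4 + 29.1 = 92.8
Weight total: 1 + 2 + 3 = 6
WMA = 92.8 / 6 = 15.47

15.47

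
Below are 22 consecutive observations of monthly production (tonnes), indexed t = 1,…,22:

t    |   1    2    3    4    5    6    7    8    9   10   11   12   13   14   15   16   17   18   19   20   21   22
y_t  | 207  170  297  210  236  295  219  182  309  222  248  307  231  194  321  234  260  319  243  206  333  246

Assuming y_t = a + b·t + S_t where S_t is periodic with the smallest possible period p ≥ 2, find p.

First differences y_{t+1} − y_t: -37, 127, -87, 26, 59, -76, -37, 127, -87, 26, 59, -76, -37, 127, …
The difference pattern repeats every 6 terms and not for any smaller step, so p = 6.

6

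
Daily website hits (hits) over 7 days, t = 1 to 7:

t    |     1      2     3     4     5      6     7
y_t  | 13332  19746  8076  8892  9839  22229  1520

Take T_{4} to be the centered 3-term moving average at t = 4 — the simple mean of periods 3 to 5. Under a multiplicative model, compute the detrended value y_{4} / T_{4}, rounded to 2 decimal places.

1.00

Trend T_4 = (8076 + 8892 + 9839) / 3 = 26807/3 = 8935.6667
Ratio to trend: 8892 / 8935.6667 = 1.00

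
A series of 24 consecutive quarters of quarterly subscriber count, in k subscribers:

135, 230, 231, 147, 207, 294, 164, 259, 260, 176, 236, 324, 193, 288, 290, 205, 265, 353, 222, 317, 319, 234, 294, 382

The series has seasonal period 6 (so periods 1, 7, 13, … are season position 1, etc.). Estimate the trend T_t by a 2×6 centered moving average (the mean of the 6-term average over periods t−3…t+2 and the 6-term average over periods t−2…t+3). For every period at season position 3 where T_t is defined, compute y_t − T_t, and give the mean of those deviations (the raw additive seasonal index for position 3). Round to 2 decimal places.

Season position 3 occurs at t = 9, 15, 21 (where T_t is defined).
t=9: T_9 = 234.0000; y_9 − T_9 = 260 − 234.0000 = 26.0000
t=15: T_15 = 263.2500; y_15 − T_15 = 290 − 263.2500 = 26.7500
t=21: T_21 = 292.2500; y_21 − T_21 = 319 − 292.2500 = 26.7500
Mean deviation: (26.0000 + 26.7500 + 26.7500) / 3 = 26.50

26.50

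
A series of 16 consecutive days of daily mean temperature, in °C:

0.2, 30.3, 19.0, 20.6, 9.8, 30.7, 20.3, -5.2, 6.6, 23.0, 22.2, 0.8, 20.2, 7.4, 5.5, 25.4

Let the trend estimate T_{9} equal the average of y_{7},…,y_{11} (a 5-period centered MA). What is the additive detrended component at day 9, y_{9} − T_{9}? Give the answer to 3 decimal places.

-6.780

Trend T_9 = (20.3 + (-5.2) + 6.6 + 23.0 + 22.2) / 5 = 66.9/5 = 13.38000
Detrended value: 6.6 − 13.38000 = -6.780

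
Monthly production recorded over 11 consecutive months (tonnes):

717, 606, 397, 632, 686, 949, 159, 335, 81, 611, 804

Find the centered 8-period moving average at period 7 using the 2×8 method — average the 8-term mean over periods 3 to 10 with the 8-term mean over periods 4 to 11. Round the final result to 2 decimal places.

Sum over 3–10: 397 + 632 + 686 + 949 + 159 + 335 + 81 + 611 = 3850
Sum over 4–11: 632 + 686 + 949 + 159 + 335 + 81 + 611 + 804 = 4257
CMA at t=7 = (3850 + 4257) / (2·8) = 8107 / 16 = 506.69

506.69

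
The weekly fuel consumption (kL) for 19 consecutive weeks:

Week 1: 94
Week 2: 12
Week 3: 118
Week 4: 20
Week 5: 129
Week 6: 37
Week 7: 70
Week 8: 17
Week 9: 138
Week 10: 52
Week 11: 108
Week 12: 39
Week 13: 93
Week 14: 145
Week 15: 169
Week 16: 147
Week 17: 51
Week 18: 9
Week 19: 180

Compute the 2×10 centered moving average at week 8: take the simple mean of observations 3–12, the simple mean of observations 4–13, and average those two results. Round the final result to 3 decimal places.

71.550

Sum over 3–12: 118 + 20 + 129 + 37 + 70 + 17 + 138 + 52 + 108 + 39 = 728
Sum over 4–13: 20 + 129 + 37 + 70 + 17 + 138 + 52 + 108 + 39 + 93 = 703
CMA at t=8 = (728 + 703) / (2·10) = 1431 / 20 = 71.550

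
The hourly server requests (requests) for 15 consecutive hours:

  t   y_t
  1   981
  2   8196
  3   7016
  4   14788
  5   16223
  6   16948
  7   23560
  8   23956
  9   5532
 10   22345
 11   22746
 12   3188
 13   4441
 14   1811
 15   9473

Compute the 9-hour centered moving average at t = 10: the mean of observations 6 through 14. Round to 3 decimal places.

13836.333

Sum of periods 6–14: 16948 + 23560 + 23956 + 5532 + 22345 + 22746 + 3188 + 4441 + 1811 = 124527
Divide by 9: 124527 / 9 = 13836.333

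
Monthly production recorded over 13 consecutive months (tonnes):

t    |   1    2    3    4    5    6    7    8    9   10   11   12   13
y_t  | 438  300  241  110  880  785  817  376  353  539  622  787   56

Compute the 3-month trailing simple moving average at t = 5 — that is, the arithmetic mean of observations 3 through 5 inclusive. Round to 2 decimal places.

Sum of periods 3–5: 241 + 110 + 880 = 1231
Divide by 3: 1231 / 3 = 410.33

410.33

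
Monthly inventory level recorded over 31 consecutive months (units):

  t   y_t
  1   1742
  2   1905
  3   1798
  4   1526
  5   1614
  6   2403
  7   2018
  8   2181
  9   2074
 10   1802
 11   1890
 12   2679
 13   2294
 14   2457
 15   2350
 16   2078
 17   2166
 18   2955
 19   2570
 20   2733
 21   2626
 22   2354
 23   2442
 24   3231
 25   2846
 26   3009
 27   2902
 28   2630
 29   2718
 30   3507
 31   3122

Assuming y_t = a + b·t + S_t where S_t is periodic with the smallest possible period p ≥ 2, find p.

6

First differences y_{t+1} − y_t: 163, -107, -272, 88, 789, -385, 163, -107, -272, 88, 789, -385, 163, -107, …
The difference pattern repeats every 6 terms and not for any smaller step, so p = 6.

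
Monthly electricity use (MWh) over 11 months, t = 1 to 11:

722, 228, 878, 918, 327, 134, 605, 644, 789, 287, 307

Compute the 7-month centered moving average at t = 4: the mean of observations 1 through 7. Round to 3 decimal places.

Sum of periods 1–7: 722 + 228 + 878 + 918 + 327 + 134 + 605 = 3812
Divide by 7: 3812 / 7 = 544.571

544.571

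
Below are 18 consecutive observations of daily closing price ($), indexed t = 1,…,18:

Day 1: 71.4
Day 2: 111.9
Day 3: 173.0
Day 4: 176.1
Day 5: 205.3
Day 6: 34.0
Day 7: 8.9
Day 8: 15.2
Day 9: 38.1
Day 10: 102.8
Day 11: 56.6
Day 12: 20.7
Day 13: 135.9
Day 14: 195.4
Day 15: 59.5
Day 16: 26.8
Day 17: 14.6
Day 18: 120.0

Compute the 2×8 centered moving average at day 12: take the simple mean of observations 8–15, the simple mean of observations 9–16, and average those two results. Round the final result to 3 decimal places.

78.750

Sum over 8–15: 15.2 + 38.1 + 102.8 + 56.6 + 20.7 + 135.9 + 195.4 + 59.5 = 624.2
Sum over 9–16: 38.1 + 102.8 + 56.6 + 20.7 + 135.9 + 195.4 + 59.5 + 26.8 = 635.8
CMA at t=12 = (624.2 + 635.8) / (2·8) = 1260.0 / 16 = 78.750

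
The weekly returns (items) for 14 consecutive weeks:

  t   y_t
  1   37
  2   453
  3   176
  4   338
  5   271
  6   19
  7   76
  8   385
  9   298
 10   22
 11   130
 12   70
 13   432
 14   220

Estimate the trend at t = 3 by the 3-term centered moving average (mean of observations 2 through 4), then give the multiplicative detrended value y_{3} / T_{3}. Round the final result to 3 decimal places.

0.546

Trend T_3 = (453 + 176 + 338) / 3 = 967/3 = 322.33333
Ratio to trend: 176 / 322.33333 = 0.546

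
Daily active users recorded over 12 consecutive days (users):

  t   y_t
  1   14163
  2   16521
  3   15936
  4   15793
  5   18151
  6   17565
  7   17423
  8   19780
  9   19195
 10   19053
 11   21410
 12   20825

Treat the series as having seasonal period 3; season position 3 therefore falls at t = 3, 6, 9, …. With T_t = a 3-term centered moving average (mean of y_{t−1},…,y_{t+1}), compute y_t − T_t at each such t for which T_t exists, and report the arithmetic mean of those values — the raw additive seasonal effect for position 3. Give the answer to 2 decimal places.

-147.67

Season position 3 occurs at t = 3, 6, 9 (where T_t is defined).
t=3: T_3 = 16083.3333; y_3 − T_3 = 15936 − 16083.3333 = -147.3333
t=6: T_6 = 17713.0000; y_6 − T_6 = 17565 − 17713.0000 = -148.0000
t=9: T_9 = 19342.6667; y_9 − T_9 = 19195 − 19342.6667 = -147.6667
Mean deviation: (-147.3333 + -148.0000 + -147.6667) / 3 = -147.67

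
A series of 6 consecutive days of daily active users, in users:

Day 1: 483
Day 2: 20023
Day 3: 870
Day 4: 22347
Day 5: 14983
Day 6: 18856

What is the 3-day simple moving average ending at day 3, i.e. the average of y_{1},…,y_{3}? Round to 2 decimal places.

Sum of periods 1–3: 483 + 20023 + 870 = 21376
Divide by 3: 21376 / 3 = 7125.33

7125.33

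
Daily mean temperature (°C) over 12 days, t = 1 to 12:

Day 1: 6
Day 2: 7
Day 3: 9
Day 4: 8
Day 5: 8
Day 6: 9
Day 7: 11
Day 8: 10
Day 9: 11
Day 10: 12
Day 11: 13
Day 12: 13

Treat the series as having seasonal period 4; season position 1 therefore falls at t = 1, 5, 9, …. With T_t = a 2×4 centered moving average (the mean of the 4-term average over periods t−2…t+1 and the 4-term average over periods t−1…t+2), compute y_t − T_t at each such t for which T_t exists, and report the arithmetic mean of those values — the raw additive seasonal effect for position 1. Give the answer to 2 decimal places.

Season position 1 occurs at t = 5, 9 (where T_t is defined).
t=5: T_5 = 8.7500; y_5 − T_5 = 8 − 8.7500 = -0.7500
t=9: T_9 = 11.2500; y_9 − T_9 = 11 − 11.2500 = -0.2500
Mean deviation: (-0.7500 + -0.2500) / 2 = -0.50

-0.50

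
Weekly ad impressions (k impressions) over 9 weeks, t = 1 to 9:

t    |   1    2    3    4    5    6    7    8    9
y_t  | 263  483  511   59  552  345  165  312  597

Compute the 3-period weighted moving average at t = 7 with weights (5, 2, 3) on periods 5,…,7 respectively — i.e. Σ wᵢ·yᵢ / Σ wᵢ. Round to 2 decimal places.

Weighted sum: 5·552 + 2·345 + 3·165 = 2760 + 690 + 495 = 3945
Weight total: 5 + 2 + 3 = 10
WMA = 3945 / 10 = 394.50

394.50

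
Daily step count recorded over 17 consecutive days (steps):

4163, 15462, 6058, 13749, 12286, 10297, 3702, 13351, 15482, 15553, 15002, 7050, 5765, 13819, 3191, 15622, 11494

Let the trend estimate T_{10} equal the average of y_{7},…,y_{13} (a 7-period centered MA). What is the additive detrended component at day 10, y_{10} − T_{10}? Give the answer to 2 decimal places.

4709.43

Trend T_10 = (3702 + 13351 + 15482 + 15553 + 15002 + 7050 + 5765) / 7 = 75905/7 = 10843.5714
Detrended value: 15553 − 10843.5714 = 4709.43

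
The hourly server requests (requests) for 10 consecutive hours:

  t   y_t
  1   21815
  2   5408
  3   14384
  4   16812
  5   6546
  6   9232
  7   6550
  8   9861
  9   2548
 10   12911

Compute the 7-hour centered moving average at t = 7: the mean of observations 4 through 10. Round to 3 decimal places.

Sum of periods 4–10: 16812 + 6546 + 9232 + 6550 + 9861 + 2548 + 12911 = 64460
Divide by 7: 64460 / 7 = 9208.571

9208.571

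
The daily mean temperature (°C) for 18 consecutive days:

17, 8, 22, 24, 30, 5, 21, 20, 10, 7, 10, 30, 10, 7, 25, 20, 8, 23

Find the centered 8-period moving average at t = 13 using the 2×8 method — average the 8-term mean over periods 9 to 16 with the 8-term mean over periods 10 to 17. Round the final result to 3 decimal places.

14.750

Sum over 9–16: 10 + 7 + 10 + 30 + 10 + 7 + 25 + 20 = 119
Sum over 10–17: 7 + 10 + 30 + 10 + 7 + 25 + 20 + 8 = 117
CMA at t=13 = (119 + 117) / (2·8) = 236 / 16 = 14.750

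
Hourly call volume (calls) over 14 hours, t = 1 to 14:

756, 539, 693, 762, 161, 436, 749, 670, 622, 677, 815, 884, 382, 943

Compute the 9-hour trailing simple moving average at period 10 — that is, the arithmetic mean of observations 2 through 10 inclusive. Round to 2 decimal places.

589.89

Sum of periods 2–10: 539 + 693 + 762 + 161 + 436 + 749 + 670 + 622 + 677 = 5309
Divide by 9: 5309 / 9 = 589.89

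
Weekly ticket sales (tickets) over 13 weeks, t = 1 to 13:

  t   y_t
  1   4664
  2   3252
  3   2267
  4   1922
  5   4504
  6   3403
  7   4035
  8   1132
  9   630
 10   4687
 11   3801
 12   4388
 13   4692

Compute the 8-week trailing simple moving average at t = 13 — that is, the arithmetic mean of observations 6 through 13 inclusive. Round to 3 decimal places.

3346.000

Sum of periods 6–13: 3403 + 4035 + 1132 + 630 + 4687 + 3801 + 4388 + 4692 = 26768
Divide by 8: 26768 / 8 = 3346.000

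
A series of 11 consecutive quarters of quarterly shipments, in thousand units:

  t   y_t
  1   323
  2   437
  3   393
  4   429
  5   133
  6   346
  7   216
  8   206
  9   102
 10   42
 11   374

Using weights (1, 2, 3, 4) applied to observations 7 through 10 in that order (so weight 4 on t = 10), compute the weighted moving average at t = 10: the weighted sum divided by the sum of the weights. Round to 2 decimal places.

110.20

Weighted sum: 1·216 + 2·206 + 3·102 + 4·42 = 216 + 412 + 306 + 168 = 1102
Weight total: 1 + 2 + 3 + 4 = 10
WMA = 1102 / 10 = 110.20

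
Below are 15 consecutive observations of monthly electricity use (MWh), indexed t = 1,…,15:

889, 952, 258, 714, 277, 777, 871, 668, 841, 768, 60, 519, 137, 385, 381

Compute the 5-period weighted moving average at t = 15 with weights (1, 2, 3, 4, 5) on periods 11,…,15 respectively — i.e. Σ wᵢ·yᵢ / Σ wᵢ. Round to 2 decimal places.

Weighted sum: 1·60 + 2·519 + 3·137 + 4·385 + 5·381 = 60 + 1038 + 411 + 1540 + 1905 = 4954
Weight total: 1 + 2 + 3 + 4 + 5 = 15
WMA = 4954 / 15 = 330.27

330.27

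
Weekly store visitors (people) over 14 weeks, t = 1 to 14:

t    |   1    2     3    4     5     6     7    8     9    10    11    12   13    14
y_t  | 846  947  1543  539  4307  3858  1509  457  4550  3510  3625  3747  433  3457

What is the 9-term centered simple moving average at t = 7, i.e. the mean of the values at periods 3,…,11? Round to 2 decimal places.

Sum of periods 3–11: 1543 + 539 + 4307 + 3858 + 1509 + 457 + 4550 + 3510 + 3625 = 23898
Divide by 9: 23898 / 9 = 2655.33

2655.33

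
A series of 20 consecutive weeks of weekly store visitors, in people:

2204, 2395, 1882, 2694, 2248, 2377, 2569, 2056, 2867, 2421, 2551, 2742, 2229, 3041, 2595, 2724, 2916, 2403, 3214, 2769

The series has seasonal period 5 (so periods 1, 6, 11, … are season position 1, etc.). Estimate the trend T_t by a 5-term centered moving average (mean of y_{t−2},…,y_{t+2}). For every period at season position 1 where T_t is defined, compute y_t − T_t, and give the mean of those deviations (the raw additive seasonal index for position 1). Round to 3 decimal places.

Season position 1 occurs at t = 6, 11, 16 (where T_t is defined).
t=6: T_6 = 2388.80000; y_6 − T_6 = 2377 − 2388.80000 = -11.80000
t=11: T_11 = 2562.00000; y_11 − T_11 = 2551 − 2562.00000 = -11.00000
t=16: T_16 = 2735.80000; y_16 − T_16 = 2724 − 2735.80000 = -11.80000
Mean deviation: (-11.80000 + -11.00000 + -11.80000) / 3 = -11.533

-11.533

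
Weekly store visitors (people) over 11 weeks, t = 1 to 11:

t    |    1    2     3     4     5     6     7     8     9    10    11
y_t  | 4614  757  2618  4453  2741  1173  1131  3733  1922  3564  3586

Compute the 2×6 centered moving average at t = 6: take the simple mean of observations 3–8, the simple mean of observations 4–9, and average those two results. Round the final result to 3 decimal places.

Sum over 3–8: 2618 + 4453 + 2741 + 1173 + 1131 + 3733 = 15849
Sum over 4–9: 4453 + 2741 + 1173 + 1131 + 3733 + 1922 = 15153
CMA at t=6 = (15849 + 15153) / (2·6) = 31002 / 12 = 2583.500

2583.500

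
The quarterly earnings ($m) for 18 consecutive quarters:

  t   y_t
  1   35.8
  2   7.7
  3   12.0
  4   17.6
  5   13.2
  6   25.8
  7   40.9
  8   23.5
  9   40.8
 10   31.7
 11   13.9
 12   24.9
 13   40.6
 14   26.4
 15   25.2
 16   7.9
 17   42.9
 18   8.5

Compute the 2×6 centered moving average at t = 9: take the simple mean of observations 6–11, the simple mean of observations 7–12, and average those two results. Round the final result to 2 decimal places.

Sum over 6–11: 25.8 + 40.9 + 23.5 + 40.8 + 31.7 + 13.9 = 176.6
Sum over 7–12: 40.9 + 23.5 + 40.8 + 31.7 + 13.9 + 24.9 = 175.7
CMA at t=9 = (176.6 + 175.7) / (2·6) = 352.3 / 12 = 29.36

29.36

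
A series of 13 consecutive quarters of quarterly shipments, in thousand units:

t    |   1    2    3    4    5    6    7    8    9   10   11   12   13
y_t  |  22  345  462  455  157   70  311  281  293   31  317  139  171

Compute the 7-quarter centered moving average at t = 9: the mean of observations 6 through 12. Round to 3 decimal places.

206.000

Sum of periods 6–12: 70 + 311 + 281 + 293 + 31 + 317 + 139 = 1442
Divide by 7: 1442 / 7 = 206.000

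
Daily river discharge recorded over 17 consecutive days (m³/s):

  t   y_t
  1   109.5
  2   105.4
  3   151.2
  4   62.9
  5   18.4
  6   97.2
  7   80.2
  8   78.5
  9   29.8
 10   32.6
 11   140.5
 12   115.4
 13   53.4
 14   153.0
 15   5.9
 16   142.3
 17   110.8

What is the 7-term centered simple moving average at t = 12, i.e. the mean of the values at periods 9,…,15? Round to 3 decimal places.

75.800

Sum of periods 9–15: 29.8 + 32.6 + 140.5 + 115.4 + 53.4 + 153.0 + 5.9 = 530.6
Divide by 7: 530.6 / 7 = 75.800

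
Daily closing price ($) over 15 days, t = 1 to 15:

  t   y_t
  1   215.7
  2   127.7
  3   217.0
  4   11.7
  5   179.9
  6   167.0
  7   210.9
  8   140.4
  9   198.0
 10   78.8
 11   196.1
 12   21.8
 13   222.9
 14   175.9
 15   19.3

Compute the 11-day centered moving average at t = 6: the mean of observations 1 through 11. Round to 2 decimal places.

Sum of periods 1–11: 215.7 + 127.7 + 217.0 + 11.7 + 179.9 + 167.0 + 210.9 + 140.4 + 198.0 + 78.8 + 196.1 = 1743.2
Divide by 11: 1743.2 / 11 = 158.47

158.47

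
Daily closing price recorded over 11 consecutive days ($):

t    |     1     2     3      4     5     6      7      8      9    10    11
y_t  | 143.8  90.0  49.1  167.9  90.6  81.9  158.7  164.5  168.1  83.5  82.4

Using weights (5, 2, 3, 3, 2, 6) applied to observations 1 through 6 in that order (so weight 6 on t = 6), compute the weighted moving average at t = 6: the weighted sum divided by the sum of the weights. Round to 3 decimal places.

105.838

Weighted sum: 5·143.8 + 2·90.0 + 3·49.1 + 3·167.9 + 2·90.6 + 6·81.9 = 719.0 + 180.0 + 147.3 + 503.7 + 181.2 + 491.4 = 2222.6
Weight total: 5 + 2 + 3 + 3 + 2 + 6 = 21
WMA = 2222.6 / 21 = 105.838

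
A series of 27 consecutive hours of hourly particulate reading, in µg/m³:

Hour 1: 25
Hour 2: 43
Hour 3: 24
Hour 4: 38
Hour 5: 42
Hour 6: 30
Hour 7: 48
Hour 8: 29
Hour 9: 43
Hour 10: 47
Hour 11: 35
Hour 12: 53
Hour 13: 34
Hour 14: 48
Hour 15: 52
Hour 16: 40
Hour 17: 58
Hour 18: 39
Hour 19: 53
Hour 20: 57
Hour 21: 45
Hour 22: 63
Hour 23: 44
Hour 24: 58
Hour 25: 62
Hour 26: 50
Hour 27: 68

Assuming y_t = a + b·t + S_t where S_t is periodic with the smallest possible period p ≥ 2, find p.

First differences y_{t+1} − y_t: 18, -19, 14, 4, -12, 18, -19, 14, 4, -12, 18, -19, …
The difference pattern repeats every 5 terms and not for any smaller step, so p = 5.

5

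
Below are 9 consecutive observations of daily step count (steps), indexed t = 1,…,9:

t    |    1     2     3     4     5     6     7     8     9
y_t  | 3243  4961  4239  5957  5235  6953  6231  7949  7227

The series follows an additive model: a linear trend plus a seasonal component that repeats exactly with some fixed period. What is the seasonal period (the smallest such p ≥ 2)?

First differences y_{t+1} − y_t: 1718, -722, 1718, -722, 1718, -722, …
The difference pattern repeats every 2 terms and not for any smaller step, so p = 2.

2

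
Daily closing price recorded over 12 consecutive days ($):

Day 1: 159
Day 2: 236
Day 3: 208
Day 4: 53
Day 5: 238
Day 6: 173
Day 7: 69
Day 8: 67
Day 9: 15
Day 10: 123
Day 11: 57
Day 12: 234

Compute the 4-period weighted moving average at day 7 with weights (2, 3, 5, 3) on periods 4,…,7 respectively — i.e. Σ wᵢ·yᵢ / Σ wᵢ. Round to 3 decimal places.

Weighted sum: 2·53 + 3·238 + 5·173 + 3·69 = 106 + 714 + 865 + 207 = 1892
Weight total: 2 + 3 + 5 + 3 = 13
WMA = 1892 / 13 = 145.538

145.538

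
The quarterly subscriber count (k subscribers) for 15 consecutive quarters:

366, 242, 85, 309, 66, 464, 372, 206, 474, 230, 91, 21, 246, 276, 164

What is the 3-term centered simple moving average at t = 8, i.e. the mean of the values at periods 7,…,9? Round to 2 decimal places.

Sum of periods 7–9: 372 + 206 + 474 = 1052
Divide by 3: 1052 / 3 = 350.67

350.67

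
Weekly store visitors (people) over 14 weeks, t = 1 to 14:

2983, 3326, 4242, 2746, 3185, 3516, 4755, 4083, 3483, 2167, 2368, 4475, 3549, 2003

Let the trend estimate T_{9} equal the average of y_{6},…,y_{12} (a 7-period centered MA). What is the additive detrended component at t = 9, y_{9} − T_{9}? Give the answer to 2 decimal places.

Trend T_9 = (3516 + 4755 + 4083 + 3483 + 2167 + 2368 + 4475) / 7 = 24847/7 = 3549.5714
Detrended value: 3483 − 3549.5714 = -66.57

-66.57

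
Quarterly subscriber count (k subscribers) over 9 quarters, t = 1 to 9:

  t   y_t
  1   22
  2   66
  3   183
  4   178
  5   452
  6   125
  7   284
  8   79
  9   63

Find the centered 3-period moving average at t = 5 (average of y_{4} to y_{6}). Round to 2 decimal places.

251.67

Sum of periods 4–6: 178 + 452 + 125 = 755
Divide by 3: 755 / 3 = 251.67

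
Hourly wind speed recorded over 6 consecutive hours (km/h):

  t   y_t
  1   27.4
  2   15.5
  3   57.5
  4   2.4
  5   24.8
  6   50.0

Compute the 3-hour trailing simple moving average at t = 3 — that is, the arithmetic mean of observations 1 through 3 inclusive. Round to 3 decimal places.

33.467

Sum of periods 1–3: 27.4 + 15.5 + 57.5 = 100.4
Divide by 3: 100.4 / 3 = 33.467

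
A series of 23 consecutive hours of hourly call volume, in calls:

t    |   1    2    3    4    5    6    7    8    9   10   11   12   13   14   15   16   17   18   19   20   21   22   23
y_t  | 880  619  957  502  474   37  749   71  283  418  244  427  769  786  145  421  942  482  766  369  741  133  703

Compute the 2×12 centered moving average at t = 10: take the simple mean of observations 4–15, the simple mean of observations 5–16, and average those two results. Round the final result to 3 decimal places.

405.375

Sum over 4–15: 502 + 474 + 37 + 749 + 71 + 283 + 418 + 244 + 427 + 769 + 786 + 145 = 4905
Sum over 5–16: 474 + 37 + 749 + 71 + 283 + 418 + 244 + 427 + 769 + 786 + 145 + 421 = 4824
CMA at t=10 = (4905 + 4824) / (2·12) = 9729 / 24 = 405.375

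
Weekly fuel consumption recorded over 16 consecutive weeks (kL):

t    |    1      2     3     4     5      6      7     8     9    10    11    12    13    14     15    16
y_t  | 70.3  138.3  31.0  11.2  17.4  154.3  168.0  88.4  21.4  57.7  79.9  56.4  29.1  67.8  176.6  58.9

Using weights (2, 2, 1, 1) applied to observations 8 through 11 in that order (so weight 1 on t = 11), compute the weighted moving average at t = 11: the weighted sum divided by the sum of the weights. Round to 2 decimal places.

59.53

Weighted sum: 2·88.4 + 2·21.4 + 1·57.7 + 1·79.9 = 176.8 + 42.8 + 57.7 + 79.9 = 357.2
Weight total: 2 + 2 + 1 + 1 = 6
WMA = 357.2 / 6 = 59.53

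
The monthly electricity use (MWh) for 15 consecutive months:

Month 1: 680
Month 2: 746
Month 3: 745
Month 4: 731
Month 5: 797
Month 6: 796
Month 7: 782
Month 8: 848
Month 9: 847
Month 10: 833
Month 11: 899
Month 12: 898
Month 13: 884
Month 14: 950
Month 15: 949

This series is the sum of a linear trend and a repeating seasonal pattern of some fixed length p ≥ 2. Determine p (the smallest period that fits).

First differences y_{t+1} − y_t: 66, -1, -14, 66, -1, -14, 66, -1, …
The difference pattern repeats every 3 terms and not for any smaller step, so p = 3.

3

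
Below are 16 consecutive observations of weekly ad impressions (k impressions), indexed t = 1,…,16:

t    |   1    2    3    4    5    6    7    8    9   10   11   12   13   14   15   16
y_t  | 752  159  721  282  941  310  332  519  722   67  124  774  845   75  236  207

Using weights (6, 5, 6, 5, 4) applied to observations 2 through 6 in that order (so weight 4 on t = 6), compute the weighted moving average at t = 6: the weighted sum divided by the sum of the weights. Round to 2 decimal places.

469.08

Weighted sum: 6·159 + 5·721 + 6·282 + 5·941 + 4·310 = 954 + 3605 + 1692 + 4705 + 1240 = 12196
Weight total: 6 + 5 + 6 + 5 + 4 = 26
WMA = 12196 / 26 = 469.08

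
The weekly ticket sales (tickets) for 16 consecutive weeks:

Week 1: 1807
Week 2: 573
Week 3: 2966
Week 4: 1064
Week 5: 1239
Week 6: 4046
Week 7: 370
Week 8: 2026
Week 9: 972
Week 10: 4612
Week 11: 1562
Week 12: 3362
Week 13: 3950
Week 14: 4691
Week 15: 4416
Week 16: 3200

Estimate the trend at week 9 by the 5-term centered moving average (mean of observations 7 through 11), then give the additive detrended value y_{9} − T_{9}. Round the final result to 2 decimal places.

-936.40

Trend T_9 = (370 + 2026 + 972 + 4612 + 1562) / 5 = 9542/5 = 1908.4000
Detrended value: 972 − 1908.4000 = -936.40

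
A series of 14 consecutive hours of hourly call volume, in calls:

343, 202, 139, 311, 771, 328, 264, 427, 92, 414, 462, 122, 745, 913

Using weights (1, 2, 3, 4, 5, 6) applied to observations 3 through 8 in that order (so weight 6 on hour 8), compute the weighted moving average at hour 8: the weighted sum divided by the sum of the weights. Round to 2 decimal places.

Weighted sum: 1·139 + 2·311 + 3·771 + 4·328 + 5·264 + 6·427 = 139 + 622 + 2313 + 1312 + 1320 + 2562 = 8268
Weight total: 1 + 2 + 3 + 4 + 5 + 6 = 21
WMA = 8268 / 21 = 393.71

393.71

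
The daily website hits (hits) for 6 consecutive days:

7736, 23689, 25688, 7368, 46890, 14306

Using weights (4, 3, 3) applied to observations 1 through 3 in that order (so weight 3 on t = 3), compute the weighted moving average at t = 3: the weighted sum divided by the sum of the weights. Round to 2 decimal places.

17907.50

Weighted sum: 4·7736 + 3·23689 + 3·25688 = 30944 + 71067 + 77064 = 179075
Weight total: 4 + 3 + 3 = 10
WMA = 179075 / 10 = 17907.50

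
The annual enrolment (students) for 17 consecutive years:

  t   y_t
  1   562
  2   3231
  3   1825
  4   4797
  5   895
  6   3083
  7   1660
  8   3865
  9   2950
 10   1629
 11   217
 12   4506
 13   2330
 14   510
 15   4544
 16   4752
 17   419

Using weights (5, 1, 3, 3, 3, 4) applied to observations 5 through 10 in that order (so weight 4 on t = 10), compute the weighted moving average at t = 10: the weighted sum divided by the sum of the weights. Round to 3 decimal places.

2078.895

Weighted sum: 5·895 + 1·3083 + 3·1660 + 3·3865 + 3·2950 + 4·1629 = 4475 + 3083 + 4980 + 11595 + 8850 + 6516 = 39499
Weight total: 5 + 1 + 3 + 3 + 3 + 4 = 19
WMA = 39499 / 19 = 2078.895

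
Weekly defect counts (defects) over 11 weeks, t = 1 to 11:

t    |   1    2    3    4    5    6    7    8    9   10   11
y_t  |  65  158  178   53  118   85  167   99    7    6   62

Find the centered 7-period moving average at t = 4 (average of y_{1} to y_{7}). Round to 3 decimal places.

117.714

Sum of periods 1–7: 65 + 158 + 178 + 53 + 118 + 85 + 167 = 824
Divide by 7: 824 / 7 = 117.714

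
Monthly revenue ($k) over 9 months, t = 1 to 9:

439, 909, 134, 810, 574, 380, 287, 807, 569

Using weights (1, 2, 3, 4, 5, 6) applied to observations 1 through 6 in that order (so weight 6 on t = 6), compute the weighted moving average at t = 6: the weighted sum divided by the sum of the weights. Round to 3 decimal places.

526.143

Weighted sum: 1·439 + 2·909 + 3·134 + 4·810 + 5·574 + 6·380 = 439 + 1818 + 402 + 3240 + 2870 + 2280 = 11049
Weight total: 1 + 2 + 3 + 4 + 5 + 6 = 21
WMA = 11049 / 21 = 526.143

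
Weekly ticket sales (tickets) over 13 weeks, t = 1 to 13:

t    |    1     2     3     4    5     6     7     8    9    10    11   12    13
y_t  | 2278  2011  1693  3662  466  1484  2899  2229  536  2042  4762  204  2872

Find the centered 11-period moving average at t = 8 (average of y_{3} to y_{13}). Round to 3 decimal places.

Sum of periods 3–13: 1693 + 3662 + 466 + 1484 + 2899 + 2229 + 536 + 2042 + 4762 + 204 + 2872 = 22849
Divide by 11: 22849 / 11 = 2077.182

2077.182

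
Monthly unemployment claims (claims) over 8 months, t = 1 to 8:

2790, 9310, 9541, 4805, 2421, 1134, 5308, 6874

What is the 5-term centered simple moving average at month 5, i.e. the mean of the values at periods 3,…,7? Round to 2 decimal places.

4641.80

Sum of periods 3–7: 9541 + 4805 + 2421 + 1134 + 5308 = 23209
Divide by 5: 23209 / 5 = 4641.80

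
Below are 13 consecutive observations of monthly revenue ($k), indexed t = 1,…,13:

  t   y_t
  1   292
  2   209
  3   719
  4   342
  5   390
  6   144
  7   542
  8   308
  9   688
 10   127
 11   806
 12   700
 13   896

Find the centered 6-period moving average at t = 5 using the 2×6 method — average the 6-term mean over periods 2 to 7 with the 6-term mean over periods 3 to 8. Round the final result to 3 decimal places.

Sum over 2–7: 209 + 719 + 342 + 390 + 144 + 542 = 2346
Sum over 3–8: 719 + 342 + 390 + 144 + 542 + 308 = 2445
CMA at t=5 = (2346 + 2445) / (2·6) = 4791 / 12 = 399.250

399.250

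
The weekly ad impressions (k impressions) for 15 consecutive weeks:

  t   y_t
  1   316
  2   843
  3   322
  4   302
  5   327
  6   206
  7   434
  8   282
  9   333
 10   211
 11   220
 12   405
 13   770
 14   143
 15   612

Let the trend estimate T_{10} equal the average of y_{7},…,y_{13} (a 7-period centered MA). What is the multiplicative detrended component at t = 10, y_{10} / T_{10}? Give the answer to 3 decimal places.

0.556

Trend T_10 = (434 + 282 + 333 + 211 + 220 + 405 + 770) / 7 = 2655/7 = 379.28571
Ratio to trend: 211 / 379.28571 = 0.556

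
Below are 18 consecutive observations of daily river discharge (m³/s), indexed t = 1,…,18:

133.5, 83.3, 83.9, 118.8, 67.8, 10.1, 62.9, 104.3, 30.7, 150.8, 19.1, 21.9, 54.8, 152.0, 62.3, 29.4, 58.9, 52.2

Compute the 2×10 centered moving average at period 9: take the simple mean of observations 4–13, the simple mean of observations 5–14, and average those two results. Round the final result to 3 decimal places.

Sum over 4–13: 118.8 + 67.8 + 10.1 + 62.9 + 104.3 + 30.7 + 150.8 + 19.1 + 21.9 + 54.8 = 641.2
Sum over 5–14: 67.8 + 10.1 + 62.9 + 104.3 + 30.7 + 150.8 + 19.1 + 21.9 + 54.8 + 152.0 = 674.4
CMA at t=9 = (641.2 + 674.4) / (2·10) = 1315.6 / 20 = 65.780

65.780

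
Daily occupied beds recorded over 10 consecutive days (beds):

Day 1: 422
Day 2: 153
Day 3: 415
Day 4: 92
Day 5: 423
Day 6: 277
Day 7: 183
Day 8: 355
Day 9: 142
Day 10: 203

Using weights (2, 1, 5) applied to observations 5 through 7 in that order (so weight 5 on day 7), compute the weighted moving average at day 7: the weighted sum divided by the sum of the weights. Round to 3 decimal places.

Weighted sum: 2·423 + 1·277 + 5·183 = 846 + 277 + 915 = 2038
Weight total: 2 + 1 + 5 = 8
WMA = 2038 / 8 = 254.750

254.750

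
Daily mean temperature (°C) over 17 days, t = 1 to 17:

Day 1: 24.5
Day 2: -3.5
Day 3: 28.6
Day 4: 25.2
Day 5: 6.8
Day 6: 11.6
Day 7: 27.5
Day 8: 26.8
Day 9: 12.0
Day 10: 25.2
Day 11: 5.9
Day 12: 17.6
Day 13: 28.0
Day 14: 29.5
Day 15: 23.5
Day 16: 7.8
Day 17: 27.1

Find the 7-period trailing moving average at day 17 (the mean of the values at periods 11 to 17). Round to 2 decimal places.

19.91

Sum of periods 11–17: 5.9 + 17.6 + 28.0 + 29.5 + 23.5 + 7.8 + 27.1 = 139.4
Divide by 7: 139.4 / 7 = 19.91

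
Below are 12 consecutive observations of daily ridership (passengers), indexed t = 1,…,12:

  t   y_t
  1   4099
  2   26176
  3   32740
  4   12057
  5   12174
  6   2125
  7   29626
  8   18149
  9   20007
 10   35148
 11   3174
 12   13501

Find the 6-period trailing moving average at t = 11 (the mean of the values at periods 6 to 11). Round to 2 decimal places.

Sum of periods 6–11: 2125 + 29626 + 18149 + 20007 + 35148 + 3174 = 108229
Divide by 6: 108229 / 6 = 18038.17

18038.17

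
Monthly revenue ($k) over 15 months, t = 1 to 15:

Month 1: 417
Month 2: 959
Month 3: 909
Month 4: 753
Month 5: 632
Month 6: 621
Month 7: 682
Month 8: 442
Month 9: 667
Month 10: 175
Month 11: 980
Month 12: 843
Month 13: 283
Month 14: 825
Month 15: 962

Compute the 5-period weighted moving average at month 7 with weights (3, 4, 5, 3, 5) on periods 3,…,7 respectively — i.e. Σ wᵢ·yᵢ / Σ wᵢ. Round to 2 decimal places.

Weighted sum: 3·909 + 4·753 + 5·632 + 3·621 + 5·682 = 2727 + 3012 + 3160 + 1863 + 3410 = 14172
Weight total: 3 + 4 + 5 + 3 + 5 = 20
WMA = 14172 / 20 = 708.60

708.60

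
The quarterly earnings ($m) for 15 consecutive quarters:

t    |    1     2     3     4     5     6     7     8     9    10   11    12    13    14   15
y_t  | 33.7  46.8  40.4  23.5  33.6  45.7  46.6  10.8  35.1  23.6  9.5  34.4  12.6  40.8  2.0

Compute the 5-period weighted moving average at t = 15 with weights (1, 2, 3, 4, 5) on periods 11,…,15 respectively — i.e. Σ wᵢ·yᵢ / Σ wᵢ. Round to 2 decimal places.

Weighted sum: 1·9.5 + 2·34.4 + 3·12.6 + 4·40.8 + 5·2.0 = 9.5 + 68.8 + 37.8 + 163.2 + 10.0 = 289.3
Weight total: 1 + 2 + 3 + 4 + 5 = 15
WMA = 289.3 / 15 = 19.29

19.29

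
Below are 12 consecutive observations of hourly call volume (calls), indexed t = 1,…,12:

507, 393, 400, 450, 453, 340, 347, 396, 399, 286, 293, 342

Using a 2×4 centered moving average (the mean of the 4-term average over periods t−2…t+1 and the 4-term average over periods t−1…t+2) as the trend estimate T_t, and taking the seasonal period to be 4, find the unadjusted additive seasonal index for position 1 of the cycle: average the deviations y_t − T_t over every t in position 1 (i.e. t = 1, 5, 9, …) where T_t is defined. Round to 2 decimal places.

Season position 1 occurs at t = 5, 9 (where T_t is defined).
t=5: T_5 = 404.1250; y_5 − T_5 = 453 − 404.1250 = 48.8750
t=9: T_9 = 350.2500; y_9 − T_9 = 399 − 350.2500 = 48.7500
Mean deviation: (48.8750 + 48.7500) / 2 = 48.81

48.81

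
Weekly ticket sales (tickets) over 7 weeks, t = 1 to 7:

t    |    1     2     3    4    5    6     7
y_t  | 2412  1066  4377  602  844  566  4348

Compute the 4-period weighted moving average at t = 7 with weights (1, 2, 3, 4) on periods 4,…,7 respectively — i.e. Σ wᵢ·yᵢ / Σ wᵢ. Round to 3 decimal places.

2138.000

Weighted sum: 1·602 + 2·844 + 3·566 + 4·4348 = 602 + 1688 + 1698 + 17392 = 21380
Weight total: 1 + 2 + 3 + 4 = 10
WMA = 21380 / 10 = 2138.000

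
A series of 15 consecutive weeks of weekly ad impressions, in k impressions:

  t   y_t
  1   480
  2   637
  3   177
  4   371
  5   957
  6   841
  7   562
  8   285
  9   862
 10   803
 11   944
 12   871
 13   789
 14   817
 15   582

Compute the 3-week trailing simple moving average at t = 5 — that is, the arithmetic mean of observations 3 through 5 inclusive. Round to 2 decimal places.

501.67

Sum of periods 3–5: 177 + 371 + 957 = 1505
Divide by 3: 1505 / 3 = 501.67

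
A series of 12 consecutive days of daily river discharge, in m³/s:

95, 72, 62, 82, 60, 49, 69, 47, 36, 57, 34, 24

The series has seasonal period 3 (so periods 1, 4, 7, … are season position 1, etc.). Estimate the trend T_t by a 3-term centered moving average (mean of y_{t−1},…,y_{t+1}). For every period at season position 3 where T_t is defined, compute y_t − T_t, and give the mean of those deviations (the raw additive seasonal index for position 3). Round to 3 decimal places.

-10.333

Season position 3 occurs at t = 3, 6, 9 (where T_t is defined).
t=3: T_3 = 72.00000; y_3 − T_3 = 62 − 72.00000 = -10.00000
t=6: T_6 = 59.33333; y_6 − T_6 = 49 − 59.33333 = -10.33333
t=9: T_9 = 46.66667; y_9 − T_9 = 36 − 46.66667 = -10.66667
Mean deviation: (-10.00000 + -10.33333 + -10.66667) / 3 = -10.333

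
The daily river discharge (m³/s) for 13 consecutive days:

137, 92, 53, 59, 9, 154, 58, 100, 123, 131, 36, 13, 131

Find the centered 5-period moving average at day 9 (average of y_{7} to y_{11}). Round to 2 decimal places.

Sum of periods 7–11: 58 + 100 + 123 + 131 + 36 = 448
Divide by 5: 448 / 5 = 89.60

89.60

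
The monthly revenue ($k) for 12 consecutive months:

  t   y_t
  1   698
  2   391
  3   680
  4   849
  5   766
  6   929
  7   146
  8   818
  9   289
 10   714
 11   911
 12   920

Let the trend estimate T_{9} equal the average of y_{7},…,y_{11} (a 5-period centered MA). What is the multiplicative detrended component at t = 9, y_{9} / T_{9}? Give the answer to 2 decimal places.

Trend T_9 = (146 + 818 + 289 + 714 + 911) / 5 = 2878/5 = 575.6000
Ratio to trend: 289 / 575.6000 = 0.50

0.50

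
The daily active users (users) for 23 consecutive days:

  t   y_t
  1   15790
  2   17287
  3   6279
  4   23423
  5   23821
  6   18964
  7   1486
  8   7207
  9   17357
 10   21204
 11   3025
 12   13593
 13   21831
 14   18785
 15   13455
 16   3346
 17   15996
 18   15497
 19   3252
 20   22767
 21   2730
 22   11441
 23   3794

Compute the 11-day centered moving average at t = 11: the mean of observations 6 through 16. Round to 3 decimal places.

12750.273

Sum of periods 6–16: 18964 + 1486 + 7207 + 17357 + 21204 + 3025 + 13593 + 21831 + 18785 + 13455 + 3346 = 140253
Divide by 11: 140253 / 11 = 12750.273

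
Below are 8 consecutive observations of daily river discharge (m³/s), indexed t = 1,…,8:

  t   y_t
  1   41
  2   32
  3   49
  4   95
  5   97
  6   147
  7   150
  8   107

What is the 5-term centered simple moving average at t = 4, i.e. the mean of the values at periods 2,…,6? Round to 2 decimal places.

84.00

Sum of periods 2–6: 32 + 49 + 95 + 97 + 147 = 420
Divide by 5: 420 / 5 = 84.00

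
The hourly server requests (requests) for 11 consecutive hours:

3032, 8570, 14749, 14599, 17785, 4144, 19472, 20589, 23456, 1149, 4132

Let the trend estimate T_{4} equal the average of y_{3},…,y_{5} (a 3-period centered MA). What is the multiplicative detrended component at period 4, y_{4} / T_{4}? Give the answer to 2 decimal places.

0.93

Trend T_4 = (14749 + 14599 + 17785) / 3 = 47133/3 = 15711.0000
Ratio to trend: 14599 / 15711.0000 = 0.93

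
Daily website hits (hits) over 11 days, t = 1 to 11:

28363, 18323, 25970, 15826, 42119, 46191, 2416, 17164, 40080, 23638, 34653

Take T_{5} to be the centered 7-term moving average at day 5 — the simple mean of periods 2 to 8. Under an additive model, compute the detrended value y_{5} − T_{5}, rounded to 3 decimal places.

18117.714

Trend T_5 = (18323 + 25970 + 15826 + 42119 + 46191 + 2416 + 17164) / 7 = 168009/7 = 24001.28571
Detrended value: 42119 − 24001.28571 = 18117.714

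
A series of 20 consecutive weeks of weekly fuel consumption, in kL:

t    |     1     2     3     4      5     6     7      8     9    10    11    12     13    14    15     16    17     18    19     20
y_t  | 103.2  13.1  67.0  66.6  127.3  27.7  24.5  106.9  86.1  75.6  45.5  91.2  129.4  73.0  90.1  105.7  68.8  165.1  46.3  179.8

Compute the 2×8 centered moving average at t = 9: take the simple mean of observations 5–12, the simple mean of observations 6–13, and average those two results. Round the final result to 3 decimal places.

73.231

Sum over 5–12: 127.3 + 27.7 + 24.5 + 106.9 + 86.1 + 75.6 + 45.5 + 91.2 = 584.8
Sum over 6–13: 27.7 + 24.5 + 106.9 + 86.1 + 75.6 + 45.5 + 91.2 + 129.4 = 586.9
CMA at t=9 = (584.8 + 586.9) / (2·8) = 1171.7 / 16 = 73.231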